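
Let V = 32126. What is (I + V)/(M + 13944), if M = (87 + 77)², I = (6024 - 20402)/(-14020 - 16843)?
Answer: 35411397/45015890 ≈ 0.78664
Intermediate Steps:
I = 2054/4409 (I = -14378/(-30863) = -14378*(-1/30863) = 2054/4409 ≈ 0.46587)
M = 26896 (M = 164² = 26896)
(I + V)/(M + 13944) = (2054/4409 + 32126)/(26896 + 13944) = (141645588/4409)/40840 = (141645588/4409)*(1/40840) = 35411397/45015890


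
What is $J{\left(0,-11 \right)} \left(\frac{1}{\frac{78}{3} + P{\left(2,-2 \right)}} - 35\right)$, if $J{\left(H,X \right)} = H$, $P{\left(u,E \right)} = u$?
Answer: $0$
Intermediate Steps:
$J{\left(0,-11 \right)} \left(\frac{1}{\frac{78}{3} + P{\left(2,-2 \right)}} - 35\right) = 0 \left(\frac{1}{\frac{78}{3} + 2} - 35\right) = 0 \left(\frac{1}{78 \cdot \frac{1}{3} + 2} - 35\right) = 0 \left(\frac{1}{26 + 2} - 35\right) = 0 \left(\frac{1}{28} - 35\right) = 0 \left(- \frac{979}{28}\right) = 0$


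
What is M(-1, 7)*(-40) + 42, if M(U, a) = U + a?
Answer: -198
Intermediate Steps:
M(-1, 7)*(-40) + 42 = (-1 + 7)*(-40) + 42 = 6*(-40) + 42 = -240 + 42 = -198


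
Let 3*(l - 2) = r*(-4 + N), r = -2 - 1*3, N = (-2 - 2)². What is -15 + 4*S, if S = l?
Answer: -87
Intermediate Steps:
N = 16 (N = (-4)² = 16)
r = -5 (r = -2 - 3 = -5)
l = -18 (l = 2 + (-5*(-4 + 16))/3 = 2 + (-5*12)/3 = 2 + (⅓)*(-60) = 2 - 20 = -18)
S = -18
-15 + 4*S = -15 + 4*(-18) = -15 - 72 = -87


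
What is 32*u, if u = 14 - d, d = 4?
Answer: 320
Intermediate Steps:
u = 10 (u = 14 - 1*4 = 14 - 4 = 10)
32*u = 32*10 = 320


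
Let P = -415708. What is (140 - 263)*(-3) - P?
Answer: 416077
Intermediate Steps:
(140 - 263)*(-3) - P = (140 - 263)*(-3) - 1*(-415708) = -123*(-3) + 415708 = 369 + 415708 = 416077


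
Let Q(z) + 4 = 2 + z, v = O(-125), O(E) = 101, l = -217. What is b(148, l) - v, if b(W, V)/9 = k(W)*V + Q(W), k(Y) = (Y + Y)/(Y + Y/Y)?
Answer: -397351/149 ≈ -2666.8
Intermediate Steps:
v = 101
Q(z) = -2 + z (Q(z) = -4 + (2 + z) = -2 + z)
k(Y) = 2*Y/(1 + Y) (k(Y) = (2*Y)/(Y + 1) = (2*Y)/(1 + Y) = 2*Y/(1 + Y))
b(W, V) = -18 + 9*W + 18*V*W/(1 + W) (b(W, V) = 9*((2*W/(1 + W))*V + (-2 + W)) = 9*(2*V*W/(1 + W) + (-2 + W)) = 9*(-2 + W + 2*V*W/(1 + W)) = -18 + 9*W + 18*V*W/(1 + W))
b(148, l) - v = 9*((1 + 148)*(-2 + 148) + 2*(-217)*148)/(1 + 148) - 1*101 = 9*(149*146 - 64232)/149 - 101 = 9*(1/149)*(21754 - 64232) - 101 = 9*(1/149)*(-42478) - 101 = -382302/149 - 101 = -397351/149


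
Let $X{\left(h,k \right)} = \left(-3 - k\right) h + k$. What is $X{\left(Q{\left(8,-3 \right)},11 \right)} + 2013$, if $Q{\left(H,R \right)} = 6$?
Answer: $1940$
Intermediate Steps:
$X{\left(h,k \right)} = k + h \left(-3 - k\right)$ ($X{\left(h,k \right)} = h \left(-3 - k\right) + k = k + h \left(-3 - k\right)$)
$X{\left(Q{\left(8,-3 \right)},11 \right)} + 2013 = \left(11 - 18 - 6 \cdot 11\right) + 2013 = \left(11 - 18 - 66\right) + 2013 = -73 + 2013 = 1940$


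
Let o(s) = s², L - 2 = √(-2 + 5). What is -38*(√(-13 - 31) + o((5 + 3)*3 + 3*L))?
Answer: -35226 - 6840*√3 - 76*I*√11 ≈ -47073.0 - 252.06*I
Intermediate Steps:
L = 2 + √3 (L = 2 + √(-2 + 5) = 2 + √3 ≈ 3.7321)
-38*(√(-13 - 31) + o((5 + 3)*3 + 3*L)) = -38*(√(-13 - 31) + ((5 + 3)*3 + 3*(2 + √3))²) = -38*(√(-44) + (8*3 + (6 + 3*√3))²) = -38*(2*I*√11 + (24 + (6 + 3*√3))²) = -38*(2*I*√11 + (30 + 3*√3)²) = -38*((30 + 3*√3)² + 2*I*√11) = -38*(30 + 3*√3)² - 76*I*√11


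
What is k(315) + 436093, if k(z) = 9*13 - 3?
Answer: 436207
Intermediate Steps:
k(z) = 114 (k(z) = 117 - 3 = 114)
k(315) + 436093 = 114 + 436093 = 436207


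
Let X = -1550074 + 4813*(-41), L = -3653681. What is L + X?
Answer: -5401088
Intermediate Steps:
X = -1747407 (X = -1550074 - 197333 = -1747407)
L + X = -3653681 - 1747407 = -5401088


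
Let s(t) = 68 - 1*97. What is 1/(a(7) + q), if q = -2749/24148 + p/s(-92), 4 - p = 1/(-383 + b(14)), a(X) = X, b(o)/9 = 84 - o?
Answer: 172972124/1167279705 ≈ 0.14818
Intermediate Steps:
b(o) = 756 - 9*o (b(o) = 9*(84 - o) = 756 - 9*o)
p = 987/247 (p = 4 - 1/(-383 + (756 - 9*14)) = 4 - 1/(-383 + (756 - 126)) = 4 - 1/(-383 + 630) = 4 - 1/247 = 987/247 ≈ 3.9960)
s(t) = -29 (s(t) = 68 - 97 = -29)
q = -43525163/172972124 (q = -2749/24148 + (987/247)/(-29) = -2749*1/24148 + (987/247)*(-1/29) = -2749/24148 - 987/7163 = -43525163/172972124 ≈ -0.25163)
1/(a(7) + q) = 1/(7 - 43525163/172972124) = 1/(1167279705/172972124) = 172972124/1167279705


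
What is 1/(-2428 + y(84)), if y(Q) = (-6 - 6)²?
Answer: -1/2284 ≈ -0.00043783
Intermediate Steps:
y(Q) = 144 (y(Q) = (-12)² = 144)
1/(-2428 + y(84)) = 1/(-2428 + 144) = 1/(-2284) = -1/2284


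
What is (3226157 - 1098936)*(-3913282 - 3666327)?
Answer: -16123503436589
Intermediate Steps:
(3226157 - 1098936)*(-3913282 - 3666327) = 2127221*(-7579609) = -16123503436589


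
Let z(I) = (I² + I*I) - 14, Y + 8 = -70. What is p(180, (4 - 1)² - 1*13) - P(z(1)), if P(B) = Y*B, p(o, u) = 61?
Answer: -875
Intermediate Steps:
Y = -78 (Y = -8 - 70 = -78)
z(I) = -14 + 2*I² (z(I) = (I² + I²) - 14 = 2*I² - 14 = -14 + 2*I²)
P(B) = -78*B
p(180, (4 - 1)² - 1*13) - P(z(1)) = 61 - (-78)*(-14 + 2*1²) = 61 - (-78)*(-14 + 2*1) = 61 - (-78)*(-14 + 2) = 61 - (-78)*(-12) = 61 - 1*936 = 61 - 936 = -875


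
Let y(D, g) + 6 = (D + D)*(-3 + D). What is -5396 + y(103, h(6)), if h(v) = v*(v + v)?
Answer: 15198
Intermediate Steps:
h(v) = 2*v**2 (h(v) = v*(2*v) = 2*v**2)
y(D, g) = -6 + 2*D*(-3 + D) (y(D, g) = -6 + (D + D)*(-3 + D) = -6 + (2*D)*(-3 + D) = -6 + 2*D*(-3 + D))
-5396 + y(103, h(6)) = -5396 + (-6 - 6*103 + 2*103**2) = -5396 + (-6 - 618 + 2*10609) = -5396 + (-6 - 618 + 21218) = -5396 + 20594 = 15198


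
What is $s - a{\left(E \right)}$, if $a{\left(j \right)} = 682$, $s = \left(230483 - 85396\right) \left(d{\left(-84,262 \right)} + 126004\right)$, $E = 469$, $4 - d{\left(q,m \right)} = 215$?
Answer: $18250928309$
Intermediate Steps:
$d{\left(q,m \right)} = -211$ ($d{\left(q,m \right)} = 4 - 215 = -211$)
$s = 18250928991$ ($s = \left(230483 - 85396\right) \left(-211 + 126004\right) = 145087 \cdot 125793 = 18250928991$)
$s - a{\left(E \right)} = 18250928991 - 682 = 18250928309$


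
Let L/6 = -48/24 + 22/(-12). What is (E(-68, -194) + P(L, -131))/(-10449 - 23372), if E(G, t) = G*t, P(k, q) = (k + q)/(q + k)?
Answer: -13193/33821 ≈ -0.39008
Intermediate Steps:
L = -23 (L = 6*(-48/24 + 22/(-12)) = 6*(-48*1/24 + 22*(-1/12)) = 6*(-2 - 11/6) = 6*(-23/6) = -23)
P(k, q) = 1 (P(k, q) = (k + q)/(k + q) = 1)
(E(-68, -194) + P(L, -131))/(-10449 - 23372) = (-68*(-194) + 1)/(-10449 - 23372) = (13192 + 1)/(-33821) = 13193*(-1/33821) = -13193/33821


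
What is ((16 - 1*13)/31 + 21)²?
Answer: 427716/961 ≈ 445.07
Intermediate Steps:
((16 - 1*13)/31 + 21)² = ((16 - 13)*(1/31) + 21)² = (3*(1/31) + 21)² = (3/31 + 21)² = (654/31)² = 427716/961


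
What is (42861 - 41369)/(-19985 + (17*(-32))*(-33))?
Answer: -1492/2033 ≈ -0.73389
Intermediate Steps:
(42861 - 41369)/(-19985 + (17*(-32))*(-33)) = 1492/(-19985 - 544*(-33)) = 1492/(-19985 + 17952) = 1492/(-2033) = 1492*(-1/2033) = -1492/2033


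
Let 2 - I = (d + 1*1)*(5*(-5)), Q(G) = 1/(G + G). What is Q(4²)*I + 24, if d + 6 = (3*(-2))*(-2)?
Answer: 945/32 ≈ 29.531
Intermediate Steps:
d = 6 (d = -6 + (3*(-2))*(-2) = -6 - 6*(-2) = -6 + 12 = 6)
Q(G) = 1/(2*G)
I = 177 (I = 2 - (6 + 1*1)*5*(-5) = 2 - (6 + 1)*(-25) = 2 - 7*(-25) = 2 - 1*(-175) = 2 + 175 = 177)
Q(4²)*I + 24 = (1/(2*(4²)))*177 + 24 = ((½)/16)*177 + 24 = ((½)*(1/16))*177 + 24 = (1/32)*177 + 24 = 177/32 + 24 = 945/32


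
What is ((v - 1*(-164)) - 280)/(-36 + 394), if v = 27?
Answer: -89/358 ≈ -0.24860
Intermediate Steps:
((v - 1*(-164)) - 280)/(-36 + 394) = ((27 - 1*(-164)) - 280)/(-36 + 394) = ((27 + 164) - 280)/358 = (191 - 280)*(1/358) = -89*1/358 = -89/358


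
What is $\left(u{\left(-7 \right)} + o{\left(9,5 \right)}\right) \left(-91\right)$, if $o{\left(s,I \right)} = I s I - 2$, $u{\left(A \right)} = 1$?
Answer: $-20384$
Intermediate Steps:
$o{\left(s,I \right)} = -2 + s I^{2}$ ($o{\left(s,I \right)} = s I^{2} - 2 = -2 + s I^{2}$)
$\left(u{\left(-7 \right)} + o{\left(9,5 \right)}\right) \left(-91\right) = \left(1 - \left(2 - 9 \cdot 5^{2}\right)\right) \left(-91\right) = \left(1 + \left(-2 + 9 \cdot 25\right)\right) \left(-91\right) = \left(1 + \left(-2 + 225\right)\right) \left(-91\right) = \left(1 + 223\right) \left(-91\right) = 224 \left(-91\right) = -20384$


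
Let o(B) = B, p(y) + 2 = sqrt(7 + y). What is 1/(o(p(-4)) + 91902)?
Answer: 91900/8445609997 - sqrt(3)/8445609997 ≈ 1.0881e-5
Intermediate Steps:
p(y) = -2 + sqrt(7 + y)
1/(o(p(-4)) + 91902) = 1/((-2 + sqrt(7 - 4)) + 91902) = 1/((-2 + sqrt(3)) + 91902) = 1/(91900 + sqrt(3))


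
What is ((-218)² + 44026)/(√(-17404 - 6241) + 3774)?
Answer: 345509700/14266721 - 91550*I*√23645/14266721 ≈ 24.218 - 0.98674*I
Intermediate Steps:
((-218)² + 44026)/(√(-17404 - 6241) + 3774) = (47524 + 44026)/(√(-23645) + 3774) = 91550/(I*√23645 + 3774) = 91550/(3774 + I*√23645)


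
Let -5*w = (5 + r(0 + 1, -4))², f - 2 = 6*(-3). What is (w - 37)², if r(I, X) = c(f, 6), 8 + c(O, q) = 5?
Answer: 35721/25 ≈ 1428.8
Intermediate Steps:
f = -16 (f = 2 + 6*(-3) = 2 - 18 = -16)
c(O, q) = -3 (c(O, q) = -8 + 5 = -3)
r(I, X) = -3
w = -⅘ (w = -(5 - 3)²/5 = -⅕*2² = -⅕*4 = -⅘ ≈ -0.80000)
(w - 37)² = (-⅘ - 37)² = (-189/5)² = 35721/25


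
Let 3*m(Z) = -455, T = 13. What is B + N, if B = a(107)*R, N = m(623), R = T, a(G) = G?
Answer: 3718/3 ≈ 1239.3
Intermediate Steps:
m(Z) = -455/3 (m(Z) = (1/3)*(-455) = -455/3)
R = 13
N = -455/3 ≈ -151.67
B = 1391 (B = 107*13 = 1391)
B + N = 1391 - 455/3 = 3718/3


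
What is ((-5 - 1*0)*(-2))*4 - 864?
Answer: -824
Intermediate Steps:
((-5 - 1*0)*(-2))*4 - 864 = ((-5 + 0)*(-2))*4 - 864 = -5*(-2)*4 - 864 = 10*4 - 864 = 40 - 864 = -824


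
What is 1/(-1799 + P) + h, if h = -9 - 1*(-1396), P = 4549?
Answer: 3814251/2750 ≈ 1387.0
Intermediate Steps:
h = 1387 (h = -9 + 1396 = 1387)
1/(-1799 + P) + h = 1/(-1799 + 4549) + 1387 = 1/2750 + 1387 = 3814251/2750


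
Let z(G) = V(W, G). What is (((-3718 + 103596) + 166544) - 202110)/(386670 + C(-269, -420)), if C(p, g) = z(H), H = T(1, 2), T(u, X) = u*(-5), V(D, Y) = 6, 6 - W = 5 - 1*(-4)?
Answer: 16078/96669 ≈ 0.16632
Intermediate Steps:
W = -3 (W = 6 - (5 - 1*(-4)) = 6 - (5 + 4) = 6 - 1*9 = 6 - 9 = -3)
T(u, X) = -5*u
H = -5 (H = -5*1 = -5)
z(G) = 6
C(p, g) = 6
(((-3718 + 103596) + 166544) - 202110)/(386670 + C(-269, -420)) = (((-3718 + 103596) + 166544) - 202110)/(386670 + 6) = ((99878 + 166544) - 202110)/386676 = (266422 - 202110)*(1/386676) = 64312*(1/386676) = 16078/96669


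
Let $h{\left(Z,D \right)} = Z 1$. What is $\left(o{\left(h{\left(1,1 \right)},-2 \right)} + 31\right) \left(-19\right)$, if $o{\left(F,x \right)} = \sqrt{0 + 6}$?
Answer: $-589 - 19 \sqrt{6} \approx -635.54$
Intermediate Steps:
$h{\left(Z,D \right)} = Z$
$o{\left(F,x \right)} = \sqrt{6}$
$\left(o{\left(h{\left(1,1 \right)},-2 \right)} + 31\right) \left(-19\right) = \left(\sqrt{6} + 31\right) \left(-19\right) = \left(31 + \sqrt{6}\right) \left(-19\right) = -589 - 19 \sqrt{6}$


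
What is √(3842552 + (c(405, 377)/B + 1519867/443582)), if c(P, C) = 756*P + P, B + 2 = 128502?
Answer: √18902021306972479711/2217910 ≈ 1960.2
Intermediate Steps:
B = 128500 (B = -2 + 128502 = 128500)
c(P, C) = 757*P
√(3842552 + (c(405, 377)/B + 1519867/443582)) = √(3842552 + ((757*405)/128500 + 1519867/443582)) = √(3842552 + (306585*(1/128500) + 1519867*(1/443582))) = √(3842552 + (61317/25700 + 1519867/443582)) = √(3842552 + 128909921/22179100) = √(85224473973121/22179100) = √18902021306972479711/2217910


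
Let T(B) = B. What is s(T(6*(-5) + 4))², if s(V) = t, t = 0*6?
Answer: 0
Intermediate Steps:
t = 0
s(V) = 0
s(T(6*(-5) + 4))² = 0² = 0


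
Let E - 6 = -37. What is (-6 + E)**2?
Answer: 1369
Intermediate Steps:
E = -31 (E = 6 - 37 = -31)
(-6 + E)**2 = (-6 - 31)**2 = (-37)**2 = 1369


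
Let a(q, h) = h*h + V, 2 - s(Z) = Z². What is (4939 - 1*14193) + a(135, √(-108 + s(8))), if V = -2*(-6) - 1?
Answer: -9413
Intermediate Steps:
V = 11 (V = 12 - 1 = 11)
s(Z) = 2 - Z²
a(q, h) = 11 + h² (a(q, h) = h*h + 11 = h² + 11 = 11 + h²)
(4939 - 1*14193) + a(135, √(-108 + s(8))) = (4939 - 1*14193) + (11 + (√(-108 + (2 - 1*8²)))²) = (4939 - 14193) + (11 + (√(-108 + (2 - 1*64)))²) = -9254 + (11 + (√(-108 + (2 - 64)))²) = -9254 + (11 + (√(-108 - 62))²) = -9254 + (11 + (√(-170))²) = -9254 + (11 + (I*√170)²) = -9254 + (11 - 170) = -9254 - 159 = -9413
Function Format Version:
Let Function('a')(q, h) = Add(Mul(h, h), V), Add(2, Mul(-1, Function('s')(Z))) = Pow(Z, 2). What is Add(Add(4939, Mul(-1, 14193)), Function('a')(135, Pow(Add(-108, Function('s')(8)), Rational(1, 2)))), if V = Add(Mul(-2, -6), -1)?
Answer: -9413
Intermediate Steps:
V = 11 (V = Add(12, -1) = 11)
Function('s')(Z) = Add(2, Mul(-1, Pow(Z, 2)))
Function('a')(q, h) = Add(11, Pow(h, 2)) (Function('a')(q, h) = Add(Mul(h, h), 11) = Add(Pow(h, 2), 11) = Add(11, Pow(h, 2)))
Add(Add(4939, Mul(-1, 14193)), Function('a')(135, Pow(Add(-108, Function('s')(8)), Rational(1, 2)))) = Add(Add(4939, Mul(-1, 14193)), Add(11, Pow(Pow(Add(-108, Add(2, Mul(-1, Pow(8, 2)))), Rational(1, 2)), 2))) = Add(Add(4939, -14193), Add(11, Pow(Pow(Add(-108, Add(2, Mul(-1, 64))), Rational(1, 2)), 2))) = Add(-9254, Add(11, Pow(Pow(Add(-108, Add(2, -64)), Rational(1, 2)), 2))) = Add(-9254, Add(11, Pow(Pow(Add(-108, -62), Rational(1, 2)), 2))) = Add(-9254, Add(11, Pow(Pow(-170, Rational(1, 2)), 2))) = Add(-9254, Add(11, Pow(Mul(I, Pow(170, Rational(1, 2))), 2))) = Add(-9254, Add(11, -170)) = Add(-9254, -159) = -9413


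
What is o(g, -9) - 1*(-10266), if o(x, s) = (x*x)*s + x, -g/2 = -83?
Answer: -237572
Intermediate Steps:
g = 166 (g = -2*(-83) = 166)
o(x, s) = x + s*x**2 (o(x, s) = x**2*s + x = s*x**2 + x = x + s*x**2)
o(g, -9) - 1*(-10266) = 166*(1 - 9*166) - 1*(-10266) = 166*(1 - 1494) + 10266 = 166*(-1493) + 10266 = -247838 + 10266 = -237572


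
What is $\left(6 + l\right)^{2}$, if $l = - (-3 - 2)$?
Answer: $121$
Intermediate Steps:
$l = 5$ ($l = \left(-1\right) \left(-5\right) = 5$)
$\left(6 + l\right)^{2} = \left(6 + 5\right)^{2} = 11^{2} = 121$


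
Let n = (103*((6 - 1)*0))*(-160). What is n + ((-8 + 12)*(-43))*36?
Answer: -6192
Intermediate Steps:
n = 0 (n = (103*(5*0))*(-160) = (103*0)*(-160) = 0*(-160) = 0)
n + ((-8 + 12)*(-43))*36 = 0 + ((-8 + 12)*(-43))*36 = 0 + (4*(-43))*36 = 0 - 172*36 = 0 - 6192 = -6192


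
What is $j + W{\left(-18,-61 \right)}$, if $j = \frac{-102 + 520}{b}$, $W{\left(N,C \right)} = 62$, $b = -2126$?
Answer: $\frac{65697}{1063} \approx 61.803$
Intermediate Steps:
$j = - \frac{209}{1063}$ ($j = \frac{-102 + 520}{-2126} = 418 \left(- \frac{1}{2126}\right) = - \frac{209}{1063} \approx -0.19661$)
$j + W{\left(-18,-61 \right)} = - \frac{209}{1063} + 62 = \frac{65697}{1063}$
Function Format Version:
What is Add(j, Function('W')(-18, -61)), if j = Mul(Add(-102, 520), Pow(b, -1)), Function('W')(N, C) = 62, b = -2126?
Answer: Rational(65697, 1063) ≈ 61.803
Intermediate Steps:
j = Rational(-209, 1063) (j = Mul(Add(-102, 520), Pow(-2126, -1)) = Mul(418, Rational(-1, 2126)) = Rational(-209, 1063) ≈ -0.19661)
Add(j, Function('W')(-18, -61)) = Add(Rational(-209, 1063), 62) = Rational(65697, 1063)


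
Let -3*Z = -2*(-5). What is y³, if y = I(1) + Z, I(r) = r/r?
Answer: -343/27 ≈ -12.704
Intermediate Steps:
I(r) = 1
Z = -10/3 (Z = -(-2)*(-5)/3 = -⅓*10 = -10/3 ≈ -3.3333)
y = -7/3 (y = 1 - 10/3 = -7/3 ≈ -2.3333)
y³ = (-7/3)³ = -343/27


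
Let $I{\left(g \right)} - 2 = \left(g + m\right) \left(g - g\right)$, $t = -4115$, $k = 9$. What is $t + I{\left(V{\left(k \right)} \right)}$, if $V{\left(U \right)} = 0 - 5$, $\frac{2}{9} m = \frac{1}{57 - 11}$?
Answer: $-4113$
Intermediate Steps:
$m = \frac{9}{92}$ ($m = \frac{9}{2 \left(57 - 11\right)} = \frac{9}{2 \cdot 46} = \frac{9}{2} \cdot \frac{1}{46} = \frac{9}{92} \approx 0.097826$)
$V{\left(U \right)} = -5$
$I{\left(g \right)} = 2$ ($I{\left(g \right)} = 2 + \left(g + \frac{9}{92}\right) \left(g - g\right) = 2 + \left(\frac{9}{92} + g\right) 0 = 2 + 0 = 2$)
$t + I{\left(V{\left(k \right)} \right)} = -4115 + 2 = -4113$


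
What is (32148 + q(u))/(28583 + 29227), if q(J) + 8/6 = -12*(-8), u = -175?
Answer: 48364/86715 ≈ 0.55774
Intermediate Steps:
q(J) = 284/3 (q(J) = -4/3 - 12*(-8) = -4/3 + 96 = 284/3)
(32148 + q(u))/(28583 + 29227) = (32148 + 284/3)/(28583 + 29227) = (96728/3)/57810 = (96728/3)*(1/57810) = 48364/86715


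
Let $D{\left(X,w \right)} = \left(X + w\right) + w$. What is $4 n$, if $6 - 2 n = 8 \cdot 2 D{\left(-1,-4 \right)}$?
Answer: $300$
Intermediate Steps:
$D{\left(X,w \right)} = X + 2 w$
$n = 75$ ($n = 3 - \frac{8 \cdot 2 \left(-1 + 2 \left(-4\right)\right)}{2} = 3 - \frac{16 \left(-1 - 8\right)}{2} = 3 - \frac{16 \left(-9\right)}{2} = 3 - -72 = 3 + 72 = 75$)
$4 n = 4 \cdot 75 = 300$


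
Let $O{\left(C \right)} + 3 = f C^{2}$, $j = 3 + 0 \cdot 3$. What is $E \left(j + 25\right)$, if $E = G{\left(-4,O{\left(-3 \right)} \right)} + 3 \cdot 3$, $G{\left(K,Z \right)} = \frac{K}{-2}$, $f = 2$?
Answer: $308$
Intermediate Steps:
$j = 3$ ($j = 3 + 0 = 3$)
$O{\left(C \right)} = -3 + 2 C^{2}$
$G{\left(K,Z \right)} = - \frac{K}{2}$ ($G{\left(K,Z \right)} = K \left(- \frac{1}{2}\right) = - \frac{K}{2}$)
$E = 11$ ($E = \left(- \frac{1}{2}\right) \left(-4\right) + 3 \cdot 3 = 2 + 9 = 11$)
$E \left(j + 25\right) = 11 \left(3 + 25\right) = 11 \cdot 28 = 308$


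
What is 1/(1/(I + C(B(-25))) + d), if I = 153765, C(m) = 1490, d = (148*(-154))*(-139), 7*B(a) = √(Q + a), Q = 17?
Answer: 155255/491861502441 ≈ 3.1565e-7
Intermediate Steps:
B(a) = √(17 + a)/7
d = 3168088 (d = -22792*(-139) = 3168088)
1/(1/(I + C(B(-25))) + d) = 1/(1/(153765 + 1490) + 3168088) = 1/(1/155255 + 3168088) = 1/(491861502441/155255) = 155255/491861502441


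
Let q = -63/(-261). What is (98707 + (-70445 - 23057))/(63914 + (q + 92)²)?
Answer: 1459135/20302433 ≈ 0.071870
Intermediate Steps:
q = 7/29 (q = -63*(-1/261) = 7/29 ≈ 0.24138)
(98707 + (-70445 - 23057))/(63914 + (q + 92)²) = (98707 + (-70445 - 23057))/(63914 + (7/29 + 92)²) = (98707 - 93502)/(63914 + (2675/29)²) = 5205/(63914 + 7155625/841) = 5205/(60907299/841) = 5205*(841/60907299) = 1459135/20302433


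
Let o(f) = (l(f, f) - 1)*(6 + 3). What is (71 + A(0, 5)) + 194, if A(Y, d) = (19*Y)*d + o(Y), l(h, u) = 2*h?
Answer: 256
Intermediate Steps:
o(f) = -9 + 18*f (o(f) = (2*f - 1)*(6 + 3) = (-1 + 2*f)*9 = -9 + 18*f)
A(Y, d) = -9 + 18*Y + 19*Y*d (A(Y, d) = (19*Y)*d + (-9 + 18*Y) = 19*Y*d + (-9 + 18*Y) = -9 + 18*Y + 19*Y*d)
(71 + A(0, 5)) + 194 = (71 + (-9 + 18*0 + 19*0*5)) + 194 = (71 + (-9 + 0 + 0)) + 194 = (71 - 9) + 194 = 62 + 194 = 256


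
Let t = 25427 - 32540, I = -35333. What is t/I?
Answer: 7113/35333 ≈ 0.20131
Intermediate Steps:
t = -7113
t/I = -7113/(-35333) = -7113*(-1/35333) = 7113/35333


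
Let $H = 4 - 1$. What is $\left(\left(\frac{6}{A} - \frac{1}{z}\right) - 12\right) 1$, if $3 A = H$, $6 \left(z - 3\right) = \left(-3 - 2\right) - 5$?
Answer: $- \frac{27}{4} \approx -6.75$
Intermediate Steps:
$H = 3$
$z = \frac{4}{3}$ ($z = 3 + \frac{\left(-3 - 2\right) - 5}{6} = 3 + \frac{-5 - 5}{6} = 3 + \frac{1}{6} \left(-10\right) = 3 - \frac{5}{3} = \frac{4}{3} \approx 1.3333$)
$A = 1$ ($A = \frac{1}{3} \cdot 3 = 1$)
$\left(\left(\frac{6}{A} - \frac{1}{z}\right) - 12\right) 1 = \left(\left(\frac{6}{1} - \frac{1}{\frac{4}{3}}\right) - 12\right) 1 = \left(\left(6 \cdot 1 - \frac{3}{4}\right) - 12\right) 1 = \left(\left(6 - \frac{3}{4}\right) - 12\right) 1 = \left(\frac{21}{4} - 12\right) 1 = \left(- \frac{27}{4}\right) 1 = - \frac{27}{4}$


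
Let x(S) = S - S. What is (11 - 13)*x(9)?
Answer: 0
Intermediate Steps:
x(S) = 0
(11 - 13)*x(9) = (11 - 13)*0 = -2*0 = 0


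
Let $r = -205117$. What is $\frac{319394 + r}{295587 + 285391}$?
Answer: $\frac{114277}{580978} \approx 0.1967$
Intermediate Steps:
$\frac{319394 + r}{295587 + 285391} = \frac{319394 - 205117}{295587 + 285391} = \frac{114277}{580978}$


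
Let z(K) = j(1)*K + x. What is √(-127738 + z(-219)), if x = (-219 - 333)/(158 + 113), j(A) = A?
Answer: I*√9397439629/271 ≈ 357.71*I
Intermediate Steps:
x = -552/271 ≈ -2.0369
z(K) = -552/271 + K (z(K) = 1*K - 552/271 = K - 552/271 = -552/271 + K)
√(-127738 + z(-219)) = √(-127738 + (-552/271 - 219)) = √(-127738 - 59901/271) = √(-34676899/271) = I*√9397439629/271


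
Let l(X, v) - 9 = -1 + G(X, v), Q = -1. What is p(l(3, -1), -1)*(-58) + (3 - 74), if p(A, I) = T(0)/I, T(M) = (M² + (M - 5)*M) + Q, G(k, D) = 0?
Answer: -129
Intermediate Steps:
T(M) = -1 + M² + M*(-5 + M) (T(M) = (M² + (M - 5)*M) - 1 = (M² + (-5 + M)*M) - 1 = (M² + M*(-5 + M)) - 1 = -1 + M² + M*(-5 + M))
l(X, v) = 8 (l(X, v) = 9 + (-1 + 0) = 9 - 1 = 8)
p(A, I) = -1/I (p(A, I) = (-1 - 5*0 + 2*0²)/I = (-1 + 0 + 2*0)/I = (-1 + 0 + 0)/I = -1/I)
p(l(3, -1), -1)*(-58) + (3 - 74) = -1/(-1)*(-58) + (3 - 74) = -1*(-1)*(-58) - 71 = 1*(-58) - 71 = -58 - 71 = -129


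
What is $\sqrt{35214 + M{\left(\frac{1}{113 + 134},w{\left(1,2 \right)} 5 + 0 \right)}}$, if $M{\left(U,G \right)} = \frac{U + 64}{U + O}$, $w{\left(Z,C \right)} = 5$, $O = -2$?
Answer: $\frac{\sqrt{8550933649}}{493} \approx 187.57$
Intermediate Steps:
$M{\left(U,G \right)} = \frac{64 + U}{-2 + U}$ ($M{\left(U,G \right)} = \frac{U + 64}{U - 2} = \frac{64 + U}{-2 + U}$)
$\sqrt{35214 + M{\left(\frac{1}{113 + 134},w{\left(1,2 \right)} 5 + 0 \right)}} = \sqrt{35214 + \frac{64 + \frac{1}{113 + 134}}{-2 + \frac{1}{113 + 134}}} = \sqrt{35214 + \frac{64 + \frac{1}{247}}{-2 + \frac{1}{247}}} = \sqrt{35214 + \frac{1}{- \frac{493}{247}} \cdot \frac{15809}{247}} = \sqrt{35214 - \frac{15809}{493}} = \sqrt{\frac{17344693}{493}} = \frac{\sqrt{8550933649}}{493}$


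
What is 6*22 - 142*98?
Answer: -13784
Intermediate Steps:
6*22 - 142*98 = 132 - 13916 = -13784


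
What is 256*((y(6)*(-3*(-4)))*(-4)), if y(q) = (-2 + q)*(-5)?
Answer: 245760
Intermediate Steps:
y(q) = 10 - 5*q
256*((y(6)*(-3*(-4)))*(-4)) = 256*(((10 - 5*6)*(-3*(-4)))*(-4)) = 256*(((10 - 30)*12)*(-4)) = 256*(-20*12*(-4)) = 256*(-240*(-4)) = 256*960 = 245760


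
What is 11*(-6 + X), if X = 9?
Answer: 33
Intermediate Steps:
11*(-6 + X) = 11*(-6 + 9) = 11*3 = 33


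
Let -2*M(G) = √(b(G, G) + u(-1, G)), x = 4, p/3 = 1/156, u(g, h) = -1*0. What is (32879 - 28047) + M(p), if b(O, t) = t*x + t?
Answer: 4832 - √65/52 ≈ 4831.8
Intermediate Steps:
u(g, h) = 0
p = 1/52 (p = 3/156 = 3*(1/156) = 1/52 ≈ 0.019231)
b(O, t) = 5*t (b(O, t) = t*4 + t = 4*t + t = 5*t)
M(G) = -√5*√G/2 (M(G) = -√(5*G + 0)/2 = -√5*√G/2)
(32879 - 28047) + M(p) = (32879 - 28047) - √5*√(1/52)/2 = 4832 - √5*√13/26/2 = 4832 - √65/52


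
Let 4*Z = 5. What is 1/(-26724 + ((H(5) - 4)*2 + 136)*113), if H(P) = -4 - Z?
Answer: -2/26893 ≈ -7.4369e-5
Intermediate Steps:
Z = 5/4 (Z = (1/4)*5 = 5/4 ≈ 1.2500)
H(P) = -21/4 (H(P) = -4 - 1*5/4 = -4 - 5/4 = -21/4)
1/(-26724 + ((H(5) - 4)*2 + 136)*113) = 1/(-26724 + ((-21/4 - 4)*2 + 136)*113) = 1/(-26724 + (-37/4*2 + 136)*113) = 1/(-26724 + (-37/2 + 136)*113) = 1/(-26724 + (235/2)*113) = 1/(-26724 + 26555/2) = 1/(-26893/2) = -2/26893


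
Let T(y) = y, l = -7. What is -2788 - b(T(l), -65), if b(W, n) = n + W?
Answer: -2716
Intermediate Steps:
b(W, n) = W + n
-2788 - b(T(l), -65) = -2788 - (-7 - 65) = -2788 - 1*(-72) = -2788 + 72 = -2716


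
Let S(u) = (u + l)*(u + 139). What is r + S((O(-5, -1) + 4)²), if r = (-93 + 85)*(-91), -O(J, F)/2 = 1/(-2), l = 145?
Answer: 28608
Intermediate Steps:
O(J, F) = 1 (O(J, F) = -2/(-2) = -2*(-½) = 1)
S(u) = (139 + u)*(145 + u) (S(u) = (u + 145)*(u + 139) = (145 + u)*(139 + u) = (139 + u)*(145 + u))
r = 728 (r = -8*(-91) = 728)
r + S((O(-5, -1) + 4)²) = 728 + (20155 + ((1 + 4)²)² + 284*(1 + 4)²) = 728 + (20155 + (5²)² + 284*5²) = 728 + (20155 + 25² + 284*25) = 728 + (20155 + 625 + 7100) = 728 + 27880 = 28608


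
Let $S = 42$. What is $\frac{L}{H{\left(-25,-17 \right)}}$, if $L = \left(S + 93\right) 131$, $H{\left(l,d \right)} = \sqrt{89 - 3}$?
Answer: $\frac{17685 \sqrt{86}}{86} \approx 1907.0$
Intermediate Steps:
$H{\left(l,d \right)} = \sqrt{86}$
$L = 17685$ ($L = \left(42 + 93\right) 131 = 135 \cdot 131 = 17685$)
$\frac{L}{H{\left(-25,-17 \right)}} = \frac{17685}{\sqrt{86}} = 17685 \frac{\sqrt{86}}{86} = \frac{17685 \sqrt{86}}{86}$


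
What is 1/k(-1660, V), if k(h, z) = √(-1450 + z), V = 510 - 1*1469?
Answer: -I*√2409/2409 ≈ -0.020374*I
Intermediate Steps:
V = -959 (V = 510 - 1469 = -959)
1/k(-1660, V) = 1/(√(-1450 - 959)) = 1/(√(-2409)) = 1/(I*√2409) = -I*√2409/2409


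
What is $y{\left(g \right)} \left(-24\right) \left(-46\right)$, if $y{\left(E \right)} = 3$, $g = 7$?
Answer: $3312$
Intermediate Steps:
$y{\left(g \right)} \left(-24\right) \left(-46\right) = 3 \left(-24\right) \left(-46\right) = \left(-72\right) \left(-46\right) = 3312$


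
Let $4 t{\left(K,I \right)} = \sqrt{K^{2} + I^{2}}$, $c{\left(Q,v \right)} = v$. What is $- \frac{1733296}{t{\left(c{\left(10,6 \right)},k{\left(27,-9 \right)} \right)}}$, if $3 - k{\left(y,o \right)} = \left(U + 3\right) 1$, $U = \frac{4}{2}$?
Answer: $- \frac{1733296 \sqrt{10}}{5} \approx -1.0962 \cdot 10^{6}$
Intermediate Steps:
$U = 2$ ($U = 4 \cdot \frac{1}{2} = 2$)
$k{\left(y,o \right)} = -2$ ($k{\left(y,o \right)} = 3 - \left(2 + 3\right) 1 = 3 - 5 \cdot 1 = 3 - 5 = -2$)
$t{\left(K,I \right)} = \frac{\sqrt{I^{2} + K^{2}}}{4}$ ($t{\left(K,I \right)} = \frac{\sqrt{K^{2} + I^{2}}}{4} = \frac{\sqrt{I^{2} + K^{2}}}{4}$)
$- \frac{1733296}{t{\left(c{\left(10,6 \right)},k{\left(27,-9 \right)} \right)}} = - \frac{1733296}{\frac{1}{4} \sqrt{\left(-2\right)^{2} + 6^{2}}} = - \frac{1733296}{\frac{1}{4} \sqrt{4 + 36}} = - \frac{1733296}{\frac{1}{4} \sqrt{40}} = - \frac{1733296}{\frac{1}{4} \cdot 2 \sqrt{10}} = - \frac{1733296}{\frac{1}{2} \sqrt{10}} = - 1733296 \frac{\sqrt{10}}{5} = - \frac{1733296 \sqrt{10}}{5}$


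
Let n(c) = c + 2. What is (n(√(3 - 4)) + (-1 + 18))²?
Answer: (19 + I)² ≈ 360.0 + 38.0*I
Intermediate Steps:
n(c) = 2 + c
(n(√(3 - 4)) + (-1 + 18))² = ((2 + √(3 - 4)) + (-1 + 18))² = ((2 + √(-1)) + 17)² = ((2 + I) + 17)² = (19 + I)²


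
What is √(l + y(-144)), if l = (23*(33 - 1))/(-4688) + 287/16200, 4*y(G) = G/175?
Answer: I*√47020680434/369180 ≈ 0.58736*I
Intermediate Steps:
y(G) = G/700 (y(G) = (G/175)/4 = G/700)
l = -661109/4746600 (l = (23*32)*(-1/4688) + 287*(1/16200) = 736*(-1/4688) + 287/16200 = -46/293 + 287/16200 = -661109/4746600 ≈ -0.13928)
√(l + y(-144)) = √(-661109/4746600 + (1/700)*(-144)) = √(-661109/4746600 - 36/175) = √(-11462867/33226200) = I*√47020680434/369180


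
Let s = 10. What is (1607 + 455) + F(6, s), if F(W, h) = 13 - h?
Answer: 2065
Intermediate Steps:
(1607 + 455) + F(6, s) = (1607 + 455) + (13 - 1*10) = 2062 + (13 - 10) = 2062 + 3 = 2065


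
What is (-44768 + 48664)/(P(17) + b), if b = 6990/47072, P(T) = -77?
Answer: -91696256/1808777 ≈ -50.695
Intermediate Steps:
b = 3495/23536 (b = 6990*(1/47072) = 3495/23536 ≈ 0.14850)
(-44768 + 48664)/(P(17) + b) = (-44768 + 48664)/(-77 + 3495/23536) = 3896/(-1808777/23536) = 3896*(-23536/1808777) = -91696256/1808777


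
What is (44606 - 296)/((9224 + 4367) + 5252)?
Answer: 14770/6281 ≈ 2.3515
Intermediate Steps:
(44606 - 296)/((9224 + 4367) + 5252) = 44310/(13591 + 5252) = 44310/18843 = 44310*(1/18843) = 14770/6281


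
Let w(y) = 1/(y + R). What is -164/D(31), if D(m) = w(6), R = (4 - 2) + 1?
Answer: -1476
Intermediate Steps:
R = 3 (R = 2 + 1 = 3)
w(y) = 1/(3 + y) (w(y) = 1/(y + 3) = 1/(3 + y))
D(m) = 1/9 (D(m) = 1/(3 + 6) = 1/9)
-164/D(31) = -164/1/9 = -164*9 = -1476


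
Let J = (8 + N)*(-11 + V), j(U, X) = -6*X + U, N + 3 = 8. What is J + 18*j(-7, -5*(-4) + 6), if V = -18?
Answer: -3311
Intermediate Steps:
N = 5 (N = -3 + 8 = 5)
j(U, X) = U - 6*X
J = -377 (J = (8 + 5)*(-11 - 18) = 13*(-29) = -377)
J + 18*j(-7, -5*(-4) + 6) = -377 + 18*(-7 - 6*(-5*(-4) + 6)) = -377 + 18*(-7 - 6*(20 + 6)) = -377 + 18*(-7 - 6*26) = -377 + 18*(-7 - 156) = -377 + 18*(-163) = -377 - 2934 = -3311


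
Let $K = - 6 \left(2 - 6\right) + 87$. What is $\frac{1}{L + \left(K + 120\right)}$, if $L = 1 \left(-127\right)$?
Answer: $\frac{1}{104} \approx 0.0096154$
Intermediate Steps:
$L = -127$
$K = 111$ ($K = \left(-6\right) \left(-4\right) + 87 = 24 + 87 = 111$)
$\frac{1}{L + \left(K + 120\right)} = \frac{1}{-127 + \left(111 + 120\right)} = \frac{1}{-127 + 231} = \frac{1}{104}$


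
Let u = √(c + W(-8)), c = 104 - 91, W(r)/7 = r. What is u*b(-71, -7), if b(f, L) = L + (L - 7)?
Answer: -21*I*√43 ≈ -137.71*I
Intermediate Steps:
W(r) = 7*r
b(f, L) = -7 + 2*L (b(f, L) = L + (-7 + L) = -7 + 2*L)
c = 13
u = I*√43 (u = √(13 + 7*(-8)) = √(13 - 56) = √(-43) = I*√43 ≈ 6.5574*I)
u*b(-71, -7) = (I*√43)*(-7 + 2*(-7)) = (I*√43)*(-7 - 14) = (I*√43)*(-21) = -21*I*√43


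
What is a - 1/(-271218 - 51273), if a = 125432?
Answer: 40450691113/322491 ≈ 1.2543e+5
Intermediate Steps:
a - 1/(-271218 - 51273) = 125432 - 1/(-271218 - 51273) = 125432 - 1/(-322491) = 125432 - 1*(-1/322491) = 125432 + 1/322491 = 40450691113/322491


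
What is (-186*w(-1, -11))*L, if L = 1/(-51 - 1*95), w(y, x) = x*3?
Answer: -3069/73 ≈ -42.041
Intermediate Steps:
w(y, x) = 3*x
L = -1/146 (L = 1/(-51 - 95) = 1/(-146) = -1/146 ≈ -0.0068493)
(-186*w(-1, -11))*L = -558*(-11)*(-1/146) = -186*(-33)*(-1/146) = 6138*(-1/146) = -3069/73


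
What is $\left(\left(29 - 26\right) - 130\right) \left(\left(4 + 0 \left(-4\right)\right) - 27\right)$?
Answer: $2921$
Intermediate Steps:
$\left(\left(29 - 26\right) - 130\right) \left(\left(4 + 0 \left(-4\right)\right) - 27\right) = \left(\left(29 - 26\right) - 130\right) \left(\left(4 + 0\right) - 27\right) = \left(3 - 130\right) \left(4 - 27\right) = \left(-127\right) \left(-23\right) = 2921$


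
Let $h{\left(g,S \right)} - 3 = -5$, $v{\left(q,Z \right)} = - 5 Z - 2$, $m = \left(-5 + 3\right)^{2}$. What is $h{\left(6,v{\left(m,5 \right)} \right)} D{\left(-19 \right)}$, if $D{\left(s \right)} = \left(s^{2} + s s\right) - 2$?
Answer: $-1440$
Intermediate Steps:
$D{\left(s \right)} = -2 + 2 s^{2}$ ($D{\left(s \right)} = \left(s^{2} + s^{2}\right) - 2 = 2 s^{2} - 2 = -2 + 2 s^{2}$)
$m = 4$ ($m = \left(-2\right)^{2} = 4$)
$v{\left(q,Z \right)} = -2 - 5 Z$
$h{\left(g,S \right)} = -2$ ($h{\left(g,S \right)} = 3 - 5 = -2$)
$h{\left(6,v{\left(m,5 \right)} \right)} D{\left(-19 \right)} = - 2 \left(-2 + 2 \left(-19\right)^{2}\right) = - 2 \left(-2 + 2 \cdot 361\right) = - 2 \left(-2 + 722\right) = \left(-2\right) 720 = -1440$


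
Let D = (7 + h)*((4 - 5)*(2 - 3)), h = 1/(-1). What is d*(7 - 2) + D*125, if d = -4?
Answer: 730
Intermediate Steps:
h = -1
D = 6 (D = (7 - 1)*((4 - 5)*(2 - 3)) = 6*(-1*(-1)) = 6*1 = 6)
d*(7 - 2) + D*125 = -4*(7 - 2) + 6*125 = -4*5 + 750 = -20 + 750 = 730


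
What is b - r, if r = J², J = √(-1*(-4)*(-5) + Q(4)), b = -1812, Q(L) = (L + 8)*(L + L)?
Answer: -1888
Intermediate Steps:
Q(L) = 2*L*(8 + L) (Q(L) = (8 + L)*(2*L) = 2*L*(8 + L))
J = 2*√19 (J = √(-1*(-4)*(-5) + 2*4*(8 + 4)) = √(4*(-5) + 2*4*12) = √(-20 + 96) = √76 = 2*√19 ≈ 8.7178)
r = 76 (r = (2*√19)² = 76)
b - r = -1812 - 1*76 = -1812 - 76 = -1888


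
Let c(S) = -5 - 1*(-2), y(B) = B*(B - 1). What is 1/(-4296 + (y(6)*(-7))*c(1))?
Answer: -1/3666 ≈ -0.00027278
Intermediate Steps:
y(B) = B*(-1 + B)
c(S) = -3 (c(S) = -5 + 2 = -3)
1/(-4296 + (y(6)*(-7))*c(1)) = 1/(-4296 + ((6*(-1 + 6))*(-7))*(-3)) = 1/(-4296 + ((6*5)*(-7))*(-3)) = 1/(-4296 + (30*(-7))*(-3)) = 1/(-4296 - 210*(-3)) = 1/(-4296 + 630) = 1/(-3666) = -1/3666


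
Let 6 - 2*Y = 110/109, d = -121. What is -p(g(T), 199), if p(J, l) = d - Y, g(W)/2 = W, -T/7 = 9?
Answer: 13461/109 ≈ 123.50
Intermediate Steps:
T = -63 (T = -7*9 = -63)
g(W) = 2*W
Y = 272/109 (Y = 3 - 55/109 = 272/109 ≈ 2.4954)
p(J, l) = -13461/109 (p(J, l) = -121 - 1*272/109 = -121 - 272/109 = -13461/109)
-p(g(T), 199) = -1*(-13461/109) = 13461/109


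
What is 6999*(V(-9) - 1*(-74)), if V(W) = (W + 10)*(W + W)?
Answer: 391944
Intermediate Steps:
V(W) = 2*W*(10 + W) (V(W) = (10 + W)*(2*W) = 2*W*(10 + W))
6999*(V(-9) - 1*(-74)) = 6999*(2*(-9)*(10 - 9) - 1*(-74)) = 6999*(2*(-9)*1 + 74) = 6999*(-18 + 74) = 6999*56 = 391944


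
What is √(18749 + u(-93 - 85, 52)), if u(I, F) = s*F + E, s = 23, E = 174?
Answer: √20119 ≈ 141.84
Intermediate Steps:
u(I, F) = 174 + 23*F (u(I, F) = 23*F + 174 = 174 + 23*F)
√(18749 + u(-93 - 85, 52)) = √(18749 + (174 + 23*52)) = √(18749 + (174 + 1196)) = √(18749 + 1370) = √20119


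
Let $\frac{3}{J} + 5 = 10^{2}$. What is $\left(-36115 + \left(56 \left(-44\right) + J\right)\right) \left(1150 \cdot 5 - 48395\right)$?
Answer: $\frac{31258802058}{19} \approx 1.6452 \cdot 10^{9}$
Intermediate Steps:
$J = \frac{3}{95}$ ($J = \frac{3}{-5 + 10^{2}} = \frac{3}{-5 + 100} = \frac{3}{95} \approx 0.031579$)
$\left(-36115 + \left(56 \left(-44\right) + J\right)\right) \left(1150 \cdot 5 - 48395\right) = \left(-36115 + \left(56 \left(-44\right) + \frac{3}{95}\right)\right) \left(1150 \cdot 5 - 48395\right) = \left(-36115 + \left(-2464 + \frac{3}{95}\right)\right) \left(5750 - 48395\right) = \left(-36115 - \frac{234077}{95}\right) \left(-42645\right) = \left(- \frac{3665002}{95}\right) \left(-42645\right) = \frac{31258802058}{19}$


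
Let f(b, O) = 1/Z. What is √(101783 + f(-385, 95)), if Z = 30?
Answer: √91604730/30 ≈ 319.03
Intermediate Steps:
f(b, O) = 1/30
√(101783 + f(-385, 95)) = √(101783 + 1/30) = √(3053491/30) = √91604730/30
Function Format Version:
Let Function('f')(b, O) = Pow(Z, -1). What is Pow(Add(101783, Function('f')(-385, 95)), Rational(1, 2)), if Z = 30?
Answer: Mul(Rational(1, 30), Pow(91604730, Rational(1, 2))) ≈ 319.03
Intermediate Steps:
Function('f')(b, O) = Rational(1, 30) (Function('f')(b, O) = Pow(30, -1) = Rational(1, 30))
Pow(Add(101783, Function('f')(-385, 95)), Rational(1, 2)) = Pow(Add(101783, Rational(1, 30)), Rational(1, 2)) = Pow(Rational(3053491, 30), Rational(1, 2)) = Mul(Rational(1, 30), Pow(91604730, Rational(1, 2)))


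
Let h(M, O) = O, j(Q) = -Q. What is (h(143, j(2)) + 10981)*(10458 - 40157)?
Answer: -326065321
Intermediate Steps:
(h(143, j(2)) + 10981)*(10458 - 40157) = (-1*2 + 10981)*(10458 - 40157) = (-2 + 10981)*(-29699) = 10979*(-29699) = -326065321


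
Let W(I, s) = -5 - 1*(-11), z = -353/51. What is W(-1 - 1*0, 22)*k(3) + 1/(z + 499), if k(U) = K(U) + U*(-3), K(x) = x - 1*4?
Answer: -1505709/25096 ≈ -59.998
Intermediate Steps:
z = -353/51 (z = -353*1/51 = -353/51 ≈ -6.9216)
W(I, s) = 6 (W(I, s) = -5 + 11 = 6)
K(x) = -4 + x (K(x) = x - 4 = -4 + x)
k(U) = -4 - 2*U (k(U) = (-4 + U) + U*(-3) = (-4 + U) - 3*U = -4 - 2*U)
W(-1 - 1*0, 22)*k(3) + 1/(z + 499) = 6*(-4 - 2*3) + 1/(-353/51 + 499) = 6*(-4 - 6) + 1/(25096/51) = 6*(-10) + 51/25096 = -60 + 51/25096 = -1505709/25096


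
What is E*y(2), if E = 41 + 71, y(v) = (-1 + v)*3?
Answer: 336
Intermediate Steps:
y(v) = -3 + 3*v
E = 112
E*y(2) = 112*(-3 + 3*2) = 112*(-3 + 6) = 112*3 = 336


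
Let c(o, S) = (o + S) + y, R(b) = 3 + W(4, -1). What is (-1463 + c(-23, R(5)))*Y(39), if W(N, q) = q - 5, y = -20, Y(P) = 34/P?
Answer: -17102/13 ≈ -1315.5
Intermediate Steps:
W(N, q) = -5 + q
R(b) = -3 (R(b) = 3 + (-5 - 1) = 3 - 6 = -3)
c(o, S) = -20 + S + o (c(o, S) = (o + S) - 20 = (S + o) - 20 = -20 + S + o)
(-1463 + c(-23, R(5)))*Y(39) = (-1463 + (-20 - 3 - 23))*(34/39) = (-1463 - 46)*(34*(1/39)) = -1509*34/39 = -17102/13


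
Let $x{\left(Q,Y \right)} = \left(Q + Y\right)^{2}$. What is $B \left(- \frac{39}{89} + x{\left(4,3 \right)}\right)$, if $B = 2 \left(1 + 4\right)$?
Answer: $\frac{43220}{89} \approx 485.62$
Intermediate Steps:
$B = 10$ ($B = 2 \cdot 5 = 10$)
$B \left(- \frac{39}{89} + x{\left(4,3 \right)}\right) = 10 \left(- \frac{39}{89} + \left(4 + 3\right)^{2}\right) = 10 \left(\left(-39\right) \frac{1}{89} + 7^{2}\right) = 10 \left(- \frac{39}{89} + 49\right) = 10 \cdot \frac{4322}{89} = \frac{43220}{89}$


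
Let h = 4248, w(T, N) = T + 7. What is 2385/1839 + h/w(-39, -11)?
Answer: -322323/2452 ≈ -131.45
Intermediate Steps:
w(T, N) = 7 + T
2385/1839 + h/w(-39, -11) = 2385/1839 + 4248/(7 - 39) = 2385*(1/1839) + 4248/(-32) = 795/613 + 4248*(-1/32) = 795/613 - 531/4 = -322323/2452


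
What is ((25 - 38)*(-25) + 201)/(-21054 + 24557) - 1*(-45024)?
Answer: 157719598/3503 ≈ 45024.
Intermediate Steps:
((25 - 38)*(-25) + 201)/(-21054 + 24557) - 1*(-45024) = (-13*(-25) + 201)/3503 + 45024 = (325 + 201)*(1/3503) + 45024 = 526*(1/3503) + 45024 = 526/3503 + 45024 = 157719598/3503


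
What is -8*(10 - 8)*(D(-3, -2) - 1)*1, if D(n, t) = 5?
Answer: -64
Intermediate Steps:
-8*(10 - 8)*(D(-3, -2) - 1)*1 = -8*(10 - 8)*(5 - 1)*1 = -16*4*1 = -8*8*1 = -64*1 = -64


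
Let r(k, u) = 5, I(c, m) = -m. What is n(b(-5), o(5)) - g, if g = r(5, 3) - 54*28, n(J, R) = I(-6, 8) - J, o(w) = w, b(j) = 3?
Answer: 1496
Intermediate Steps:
n(J, R) = -8 - J (n(J, R) = -1*8 - J = -8 - J)
g = -1507 (g = 5 - 54*28 = 5 - 1512 = -1507)
n(b(-5), o(5)) - g = (-8 - 1*3) - 1*(-1507) = (-8 - 3) + 1507 = -11 + 1507 = 1496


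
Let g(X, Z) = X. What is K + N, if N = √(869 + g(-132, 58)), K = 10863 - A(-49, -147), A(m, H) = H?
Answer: 11010 + √737 ≈ 11037.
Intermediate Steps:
K = 11010 (K = 10863 - 1*(-147) = 10863 + 147 = 11010)
N = √737 (N = √(869 - 132) = √737 ≈ 27.148)
K + N = 11010 + √737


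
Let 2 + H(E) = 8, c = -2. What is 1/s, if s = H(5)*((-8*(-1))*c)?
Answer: -1/96 ≈ -0.010417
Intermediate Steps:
H(E) = 6 (H(E) = -2 + 8 = 6)
s = -96 (s = 6*(-8*(-1)*(-2)) = 6*(8*(-2)) = 6*(-16) = -96)
1/s = 1/(-96) = -1/96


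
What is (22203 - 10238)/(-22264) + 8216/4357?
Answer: 130789519/97004248 ≈ 1.3483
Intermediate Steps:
(22203 - 10238)/(-22264) + 8216/4357 = 11965*(-1/22264) + 8216*(1/4357) = -11965/22264 + 8216/4357 = 130789519/97004248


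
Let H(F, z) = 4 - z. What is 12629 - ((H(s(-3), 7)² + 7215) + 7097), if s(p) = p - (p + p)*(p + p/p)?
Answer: -1692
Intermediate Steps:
s(p) = p - 2*p*(1 + p) (s(p) = p - 2*p*(p + 1) = p - 2*p*(1 + p))
12629 - ((H(s(-3), 7)² + 7215) + 7097) = 12629 - (((4 - 1*7)² + 7215) + 7097) = 12629 - (((4 - 7)² + 7215) + 7097) = 12629 - (((-3)² + 7215) + 7097) = 12629 - ((9 + 7215) + 7097) = 12629 - (7224 + 7097) = 12629 - 1*14321 = 12629 - 14321 = -1692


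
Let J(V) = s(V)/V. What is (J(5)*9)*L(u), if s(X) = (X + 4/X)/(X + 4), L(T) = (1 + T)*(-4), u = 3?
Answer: -464/25 ≈ -18.560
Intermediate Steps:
L(T) = -4 - 4*T
s(X) = (X + 4/X)/(4 + X)
J(V) = (4 + V**2)/(V**2*(4 + V)) (J(V) = ((4 + V**2)/(V*(4 + V)))/V = (4 + V**2)/(V**2*(4 + V)))
(J(5)*9)*L(u) = (((4 + 5**2)/(5**2*(4 + 5)))*9)*(-4 - 4*3) = (((1/25)*(4 + 25)/9)*9)*(-4 - 12) = (((1/25)*(1/9)*29)*9)*(-16) = ((29/225)*9)*(-16) = (29/25)*(-16) = -464/25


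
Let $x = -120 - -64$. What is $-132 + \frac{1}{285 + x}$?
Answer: $- \frac{30227}{229} \approx -132.0$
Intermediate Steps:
$x = -56$ ($x = -120 + 64 = -56$)
$-132 + \frac{1}{285 + x} = -132 + \frac{1}{285 - 56} = -132 + \frac{1}{229} = - \frac{30227}{229}$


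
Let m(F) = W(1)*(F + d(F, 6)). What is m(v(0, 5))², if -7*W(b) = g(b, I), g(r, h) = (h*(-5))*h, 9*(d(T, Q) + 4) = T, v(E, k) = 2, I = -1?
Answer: 6400/3969 ≈ 1.6125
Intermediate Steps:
d(T, Q) = -4 + T/9
g(r, h) = -5*h² (g(r, h) = (-5*h)*h = -5*h²)
W(b) = 5/7 (W(b) = -(-5)*(-1)²/7 = -(-5)/7 = -⅐*(-5) = 5/7)
m(F) = -20/7 + 50*F/63 (m(F) = 5*(F + (-4 + F/9))/7 = 5*(-4 + 10*F/9)/7 = -20/7 + 50*F/63)
m(v(0, 5))² = (-20/7 + (50/63)*2)² = (-20/7 + 100/63)² = (-80/63)² = 6400/3969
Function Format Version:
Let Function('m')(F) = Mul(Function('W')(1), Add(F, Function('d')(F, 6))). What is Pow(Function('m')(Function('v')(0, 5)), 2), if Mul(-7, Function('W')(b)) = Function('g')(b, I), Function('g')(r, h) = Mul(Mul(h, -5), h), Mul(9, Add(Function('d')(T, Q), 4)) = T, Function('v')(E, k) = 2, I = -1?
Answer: Rational(6400, 3969) ≈ 1.6125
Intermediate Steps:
Function('d')(T, Q) = Add(-4, Mul(Rational(1, 9), T))
Function('g')(r, h) = Mul(-5, Pow(h, 2)) (Function('g')(r, h) = Mul(Mul(-5, h), h) = Mul(-5, Pow(h, 2)))
Function('W')(b) = Rational(5, 7) (Function('W')(b) = Mul(Rational(-1, 7), Mul(-5, Pow(-1, 2))) = Mul(Rational(-1, 7), Mul(-5, 1)) = Mul(Rational(-1, 7), -5) = Rational(5, 7))
Function('m')(F) = Add(Rational(-20, 7), Mul(Rational(50, 63), F)) (Function('m')(F) = Mul(Rational(5, 7), Add(F, Add(-4, Mul(Rational(1, 9), F)))) = Mul(Rational(5, 7), Add(-4, Mul(Rational(10, 9), F))) = Add(Rational(-20, 7), Mul(Rational(50, 63), F)))
Pow(Function('m')(Function('v')(0, 5)), 2) = Pow(Add(Rational(-20, 7), Mul(Rational(50, 63), 2)), 2) = Pow(Add(Rational(-20, 7), Rational(100, 63)), 2) = Pow(Rational(-80, 63), 2) = Rational(6400, 3969)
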